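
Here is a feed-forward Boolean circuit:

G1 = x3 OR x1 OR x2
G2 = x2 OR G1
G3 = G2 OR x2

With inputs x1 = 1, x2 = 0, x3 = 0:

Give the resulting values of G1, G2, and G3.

G1 = 1; G2 = 1; G3 = 1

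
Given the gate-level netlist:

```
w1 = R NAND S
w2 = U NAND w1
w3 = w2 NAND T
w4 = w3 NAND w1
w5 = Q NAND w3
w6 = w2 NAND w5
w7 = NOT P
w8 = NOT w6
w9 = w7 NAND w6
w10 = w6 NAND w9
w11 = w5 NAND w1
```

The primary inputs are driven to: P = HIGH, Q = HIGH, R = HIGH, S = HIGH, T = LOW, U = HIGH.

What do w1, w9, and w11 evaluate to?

w1 = LOW  w9 = HIGH  w11 = HIGH

w1 = R NAND S = HIGH NAND HIGH = LOW
w2 = U NAND w1 = HIGH NAND LOW = HIGH
w3 = w2 NAND T = HIGH NAND LOW = HIGH
w5 = Q NAND w3 = HIGH NAND HIGH = LOW
w6 = w2 NAND w5 = HIGH NAND LOW = HIGH
w7 = NOT P = NOT HIGH = LOW
w9 = w7 NAND w6 = LOW NAND HIGH = HIGH
w11 = w5 NAND w1 = LOW NAND LOW = HIGH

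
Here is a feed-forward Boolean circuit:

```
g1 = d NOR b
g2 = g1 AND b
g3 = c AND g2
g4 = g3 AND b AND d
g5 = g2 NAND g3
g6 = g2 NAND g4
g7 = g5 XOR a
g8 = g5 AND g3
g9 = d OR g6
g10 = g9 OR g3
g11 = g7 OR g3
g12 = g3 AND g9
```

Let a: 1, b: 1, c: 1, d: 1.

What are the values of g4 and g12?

g1 = d NOR b = 1 NOR 1 = 0
g2 = g1 AND b = 0 AND 1 = 0
g3 = c AND g2 = 1 AND 0 = 0
g4 = g3 AND b AND d = 0 AND 1 AND 1 = 0
g6 = g2 NAND g4 = 0 NAND 0 = 1
g9 = d OR g6 = 1 OR 1 = 1
g12 = g3 AND g9 = 0 AND 1 = 0

g4 = 0, g12 = 0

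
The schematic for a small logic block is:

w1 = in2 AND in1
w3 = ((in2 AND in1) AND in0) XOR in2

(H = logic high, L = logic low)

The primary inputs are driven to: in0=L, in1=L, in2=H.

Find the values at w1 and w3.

w1 = L, w3 = H

w1 = H AND L = L
w3 = ((H AND L) AND L) XOR H = H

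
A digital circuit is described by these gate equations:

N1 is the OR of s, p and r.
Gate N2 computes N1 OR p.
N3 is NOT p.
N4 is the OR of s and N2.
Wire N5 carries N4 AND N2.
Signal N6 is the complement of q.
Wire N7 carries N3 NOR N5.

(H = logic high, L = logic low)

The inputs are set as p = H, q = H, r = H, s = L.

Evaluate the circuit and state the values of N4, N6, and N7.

N1 = s OR p OR r = L OR H OR H = H
N2 = N1 OR p = H OR H = H
N3 = NOT p = NOT H = L
N4 = s OR N2 = L OR H = H
N5 = N4 AND N2 = H AND H = H
N6 = NOT q = NOT H = L
N7 = N3 NOR N5 = L NOR H = L

N4 = H, N6 = L, N7 = L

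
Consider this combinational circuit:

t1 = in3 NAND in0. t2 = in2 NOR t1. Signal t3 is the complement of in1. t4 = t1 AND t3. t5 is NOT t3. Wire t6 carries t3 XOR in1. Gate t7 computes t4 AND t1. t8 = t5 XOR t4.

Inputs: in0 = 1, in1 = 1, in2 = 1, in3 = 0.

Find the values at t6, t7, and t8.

t1 = in3 NAND in0 = 0 NAND 1 = 1
t3 = NOT in1 = NOT 1 = 0
t4 = t1 AND t3 = 1 AND 0 = 0
t5 = NOT t3 = NOT 0 = 1
t6 = t3 XOR in1 = 0 XOR 1 = 1
t7 = t4 AND t1 = 0 AND 1 = 0
t8 = t5 XOR t4 = 1 XOR 0 = 1

t6 = 1; t7 = 0; t8 = 1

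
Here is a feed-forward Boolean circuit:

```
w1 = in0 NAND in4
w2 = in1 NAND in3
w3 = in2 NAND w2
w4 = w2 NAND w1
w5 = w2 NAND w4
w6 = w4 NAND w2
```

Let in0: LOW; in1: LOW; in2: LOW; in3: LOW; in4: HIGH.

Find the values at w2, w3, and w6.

w2 = HIGH; w3 = HIGH; w6 = HIGH

w1 = in0 NAND in4 = LOW NAND HIGH = HIGH
w2 = in1 NAND in3 = LOW NAND LOW = HIGH
w3 = in2 NAND w2 = LOW NAND HIGH = HIGH
w4 = w2 NAND w1 = HIGH NAND HIGH = LOW
w6 = w4 NAND w2 = LOW NAND HIGH = HIGH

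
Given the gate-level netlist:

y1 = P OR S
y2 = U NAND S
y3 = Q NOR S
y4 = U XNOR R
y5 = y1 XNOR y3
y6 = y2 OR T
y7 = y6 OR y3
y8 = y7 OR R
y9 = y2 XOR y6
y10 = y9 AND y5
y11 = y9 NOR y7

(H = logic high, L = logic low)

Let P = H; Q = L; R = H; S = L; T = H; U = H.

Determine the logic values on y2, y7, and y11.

y2 = H, y7 = H, y11 = L

y2 = U NAND S = H NAND L = H
y3 = Q NOR S = L NOR L = H
y6 = y2 OR T = H OR H = H
y7 = y6 OR y3 = H OR H = H
y9 = y2 XOR y6 = H XOR H = L
y11 = y9 NOR y7 = L NOR H = L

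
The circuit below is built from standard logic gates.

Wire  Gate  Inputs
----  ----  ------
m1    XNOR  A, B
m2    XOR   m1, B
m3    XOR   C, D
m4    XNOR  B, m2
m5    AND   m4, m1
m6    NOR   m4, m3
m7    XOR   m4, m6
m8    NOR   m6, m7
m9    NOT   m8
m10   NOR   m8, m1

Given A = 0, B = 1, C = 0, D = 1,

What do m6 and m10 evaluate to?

m6 = 0  m10 = 1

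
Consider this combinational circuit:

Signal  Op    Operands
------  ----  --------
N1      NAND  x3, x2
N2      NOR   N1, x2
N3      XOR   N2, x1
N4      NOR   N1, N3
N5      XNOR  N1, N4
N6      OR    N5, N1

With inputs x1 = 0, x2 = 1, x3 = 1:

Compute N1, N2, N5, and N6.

N1 = x3 NAND x2 = 1 NAND 1 = 0
N2 = N1 NOR x2 = 0 NOR 1 = 0
N3 = N2 XOR x1 = 0 XOR 0 = 0
N4 = N1 NOR N3 = 0 NOR 0 = 1
N5 = N1 XNOR N4 = 0 XNOR 1 = 0
N6 = N5 OR N1 = 0 OR 0 = 0

N1 = 0, N2 = 0, N5 = 0, N6 = 0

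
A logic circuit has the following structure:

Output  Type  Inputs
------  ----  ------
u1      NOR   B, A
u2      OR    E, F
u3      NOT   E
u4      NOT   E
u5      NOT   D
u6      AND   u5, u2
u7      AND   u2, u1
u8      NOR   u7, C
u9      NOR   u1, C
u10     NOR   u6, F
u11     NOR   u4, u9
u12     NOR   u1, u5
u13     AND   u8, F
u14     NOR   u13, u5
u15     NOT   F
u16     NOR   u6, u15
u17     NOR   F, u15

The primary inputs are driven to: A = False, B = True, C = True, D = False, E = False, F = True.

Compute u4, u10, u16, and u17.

u4 = True, u10 = False, u16 = False, u17 = False

u2 = E OR F = False OR True = True
u4 = NOT E = NOT False = True
u5 = NOT D = NOT False = True
u6 = u5 AND u2 = True AND True = True
u10 = u6 NOR F = True NOR True = False
u15 = NOT F = NOT True = False
u16 = u6 NOR u15 = True NOR False = False
u17 = F NOR u15 = True NOR False = False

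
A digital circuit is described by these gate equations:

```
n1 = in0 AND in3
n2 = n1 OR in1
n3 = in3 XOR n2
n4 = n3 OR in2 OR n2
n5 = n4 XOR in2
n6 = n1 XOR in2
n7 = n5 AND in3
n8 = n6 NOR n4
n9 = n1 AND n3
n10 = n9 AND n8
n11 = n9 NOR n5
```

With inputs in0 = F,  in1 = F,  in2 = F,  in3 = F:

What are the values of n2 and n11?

n2 = F; n11 = T

n1 = in0 AND in3 = F AND F = F
n2 = n1 OR in1 = F OR F = F
n3 = in3 XOR n2 = F XOR F = F
n4 = n3 OR in2 OR n2 = F OR F OR F = F
n5 = n4 XOR in2 = F XOR F = F
n9 = n1 AND n3 = F AND F = F
n11 = n9 NOR n5 = F NOR F = T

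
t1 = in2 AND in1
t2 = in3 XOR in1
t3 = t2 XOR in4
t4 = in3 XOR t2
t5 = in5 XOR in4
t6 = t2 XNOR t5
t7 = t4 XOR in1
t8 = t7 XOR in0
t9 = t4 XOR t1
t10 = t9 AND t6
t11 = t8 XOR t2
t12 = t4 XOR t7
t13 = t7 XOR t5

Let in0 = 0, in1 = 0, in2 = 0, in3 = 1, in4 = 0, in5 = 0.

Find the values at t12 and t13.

t2 = in3 XOR in1 = 1 XOR 0 = 1
t4 = in3 XOR t2 = 1 XOR 1 = 0
t5 = in5 XOR in4 = 0 XOR 0 = 0
t7 = t4 XOR in1 = 0 XOR 0 = 0
t12 = t4 XOR t7 = 0 XOR 0 = 0
t13 = t7 XOR t5 = 0 XOR 0 = 0

t12 = 0  t13 = 0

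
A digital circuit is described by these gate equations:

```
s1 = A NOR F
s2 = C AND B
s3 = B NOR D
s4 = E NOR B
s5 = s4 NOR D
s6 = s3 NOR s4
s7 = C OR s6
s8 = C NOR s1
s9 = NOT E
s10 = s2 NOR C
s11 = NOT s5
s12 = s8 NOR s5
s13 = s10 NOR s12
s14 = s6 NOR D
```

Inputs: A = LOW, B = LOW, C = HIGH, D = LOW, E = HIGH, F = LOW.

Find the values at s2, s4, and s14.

s2 = LOW; s4 = LOW; s14 = HIGH

s2 = C AND B = HIGH AND LOW = LOW
s3 = B NOR D = LOW NOR LOW = HIGH
s4 = E NOR B = HIGH NOR LOW = LOW
s6 = s3 NOR s4 = HIGH NOR LOW = LOW
s14 = s6 NOR D = LOW NOR LOW = HIGH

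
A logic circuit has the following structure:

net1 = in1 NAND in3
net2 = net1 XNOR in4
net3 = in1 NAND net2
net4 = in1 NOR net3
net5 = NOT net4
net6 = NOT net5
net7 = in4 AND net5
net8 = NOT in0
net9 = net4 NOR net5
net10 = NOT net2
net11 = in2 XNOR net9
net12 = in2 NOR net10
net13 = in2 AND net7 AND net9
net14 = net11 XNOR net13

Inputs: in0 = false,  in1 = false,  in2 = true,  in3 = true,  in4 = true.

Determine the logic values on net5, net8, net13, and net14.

net5 = true, net8 = true, net13 = false, net14 = true

net1 = in1 NAND in3 = false NAND true = true
net2 = net1 XNOR in4 = true XNOR true = true
net3 = in1 NAND net2 = false NAND true = true
net4 = in1 NOR net3 = false NOR true = false
net5 = NOT net4 = NOT false = true
net7 = in4 AND net5 = true AND true = true
net8 = NOT in0 = NOT false = true
net9 = net4 NOR net5 = false NOR true = false
net11 = in2 XNOR net9 = true XNOR false = false
net13 = in2 AND net7 AND net9 = true AND true AND false = false
net14 = net11 XNOR net13 = false XNOR false = true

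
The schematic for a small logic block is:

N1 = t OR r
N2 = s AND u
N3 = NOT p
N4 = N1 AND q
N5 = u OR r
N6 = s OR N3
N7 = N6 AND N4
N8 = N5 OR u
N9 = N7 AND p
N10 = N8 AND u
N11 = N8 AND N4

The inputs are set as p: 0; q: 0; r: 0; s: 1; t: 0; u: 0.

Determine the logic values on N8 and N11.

N8 = 0, N11 = 0

N1 = t OR r = 0 OR 0 = 0
N4 = N1 AND q = 0 AND 0 = 0
N5 = u OR r = 0 OR 0 = 0
N8 = N5 OR u = 0 OR 0 = 0
N11 = N8 AND N4 = 0 AND 0 = 0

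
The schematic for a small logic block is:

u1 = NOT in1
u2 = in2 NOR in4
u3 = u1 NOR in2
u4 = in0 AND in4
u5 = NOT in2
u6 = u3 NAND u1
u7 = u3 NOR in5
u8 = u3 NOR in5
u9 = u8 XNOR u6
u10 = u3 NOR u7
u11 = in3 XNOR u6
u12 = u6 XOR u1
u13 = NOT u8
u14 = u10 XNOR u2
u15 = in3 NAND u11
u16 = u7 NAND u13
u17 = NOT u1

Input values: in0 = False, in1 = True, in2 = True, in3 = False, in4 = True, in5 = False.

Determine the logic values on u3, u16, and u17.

u3 = False  u16 = True  u17 = True

u1 = NOT in1 = NOT True = False
u3 = u1 NOR in2 = False NOR True = False
u7 = u3 NOR in5 = False NOR False = True
u8 = u3 NOR in5 = False NOR False = True
u13 = NOT u8 = NOT True = False
u16 = u7 NAND u13 = True NAND False = True
u17 = NOT u1 = NOT False = True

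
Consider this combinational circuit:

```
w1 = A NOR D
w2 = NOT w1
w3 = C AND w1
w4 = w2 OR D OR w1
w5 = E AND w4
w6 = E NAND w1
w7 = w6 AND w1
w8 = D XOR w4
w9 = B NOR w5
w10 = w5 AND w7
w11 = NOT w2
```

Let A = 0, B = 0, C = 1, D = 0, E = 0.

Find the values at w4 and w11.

w1 = A NOR D = 0 NOR 0 = 1
w2 = NOT w1 = NOT 1 = 0
w4 = w2 OR D OR w1 = 0 OR 0 OR 1 = 1
w11 = NOT w2 = NOT 0 = 1

w4 = 1, w11 = 1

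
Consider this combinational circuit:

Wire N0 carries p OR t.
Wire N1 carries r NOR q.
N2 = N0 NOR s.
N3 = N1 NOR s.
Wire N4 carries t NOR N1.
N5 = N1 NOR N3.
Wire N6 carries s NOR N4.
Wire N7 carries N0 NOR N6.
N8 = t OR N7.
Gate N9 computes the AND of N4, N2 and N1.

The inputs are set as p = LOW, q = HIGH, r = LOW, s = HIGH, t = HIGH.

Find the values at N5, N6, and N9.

N5 = HIGH, N6 = LOW, N9 = LOW

N0 = p OR t = LOW OR HIGH = HIGH
N1 = r NOR q = LOW NOR HIGH = LOW
N2 = N0 NOR s = HIGH NOR HIGH = LOW
N3 = N1 NOR s = LOW NOR HIGH = LOW
N4 = t NOR N1 = HIGH NOR LOW = LOW
N5 = N1 NOR N3 = LOW NOR LOW = HIGH
N6 = s NOR N4 = HIGH NOR LOW = LOW
N9 = N4 AND N2 AND N1 = LOW AND LOW AND LOW = LOW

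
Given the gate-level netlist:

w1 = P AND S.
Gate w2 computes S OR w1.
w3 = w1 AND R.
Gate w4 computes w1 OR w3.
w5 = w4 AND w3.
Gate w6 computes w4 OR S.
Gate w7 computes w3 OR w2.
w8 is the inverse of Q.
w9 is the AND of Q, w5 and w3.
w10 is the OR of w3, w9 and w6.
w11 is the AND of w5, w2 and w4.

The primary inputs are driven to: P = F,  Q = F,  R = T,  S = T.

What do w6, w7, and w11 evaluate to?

w6 = T  w7 = T  w11 = F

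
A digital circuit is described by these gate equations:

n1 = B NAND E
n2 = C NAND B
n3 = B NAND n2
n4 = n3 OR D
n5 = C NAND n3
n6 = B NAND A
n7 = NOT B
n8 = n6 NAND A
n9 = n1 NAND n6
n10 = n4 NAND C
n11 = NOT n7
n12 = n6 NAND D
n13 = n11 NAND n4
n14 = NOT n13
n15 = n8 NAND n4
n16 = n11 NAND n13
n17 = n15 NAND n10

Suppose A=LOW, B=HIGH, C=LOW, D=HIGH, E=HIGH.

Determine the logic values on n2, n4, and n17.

n2 = HIGH, n4 = HIGH, n17 = HIGH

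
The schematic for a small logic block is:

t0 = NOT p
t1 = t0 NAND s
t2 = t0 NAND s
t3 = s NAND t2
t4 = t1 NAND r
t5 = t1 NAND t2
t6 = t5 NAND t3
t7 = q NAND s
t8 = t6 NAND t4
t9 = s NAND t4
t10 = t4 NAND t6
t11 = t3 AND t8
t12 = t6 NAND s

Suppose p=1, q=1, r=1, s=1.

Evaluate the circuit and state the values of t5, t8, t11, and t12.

t0 = NOT p = NOT 1 = 0
t1 = t0 NAND s = 0 NAND 1 = 1
t2 = t0 NAND s = 0 NAND 1 = 1
t3 = s NAND t2 = 1 NAND 1 = 0
t4 = t1 NAND r = 1 NAND 1 = 0
t5 = t1 NAND t2 = 1 NAND 1 = 0
t6 = t5 NAND t3 = 0 NAND 0 = 1
t8 = t6 NAND t4 = 1 NAND 0 = 1
t11 = t3 AND t8 = 0 AND 1 = 0
t12 = t6 NAND s = 1 NAND 1 = 0

t5 = 0, t8 = 1, t11 = 0, t12 = 0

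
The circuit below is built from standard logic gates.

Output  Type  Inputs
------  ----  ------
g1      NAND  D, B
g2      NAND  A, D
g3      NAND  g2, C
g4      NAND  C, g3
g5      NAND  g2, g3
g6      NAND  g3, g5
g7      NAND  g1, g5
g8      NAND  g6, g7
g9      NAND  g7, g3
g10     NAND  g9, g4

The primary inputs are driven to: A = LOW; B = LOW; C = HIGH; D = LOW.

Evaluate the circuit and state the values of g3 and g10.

g3 = LOW; g10 = LOW

g1 = D NAND B = LOW NAND LOW = HIGH
g2 = A NAND D = LOW NAND LOW = HIGH
g3 = g2 NAND C = HIGH NAND HIGH = LOW
g4 = C NAND g3 = HIGH NAND LOW = HIGH
g5 = g2 NAND g3 = HIGH NAND LOW = HIGH
g7 = g1 NAND g5 = HIGH NAND HIGH = LOW
g9 = g7 NAND g3 = LOW NAND LOW = HIGH
g10 = g9 NAND g4 = HIGH NAND HIGH = LOW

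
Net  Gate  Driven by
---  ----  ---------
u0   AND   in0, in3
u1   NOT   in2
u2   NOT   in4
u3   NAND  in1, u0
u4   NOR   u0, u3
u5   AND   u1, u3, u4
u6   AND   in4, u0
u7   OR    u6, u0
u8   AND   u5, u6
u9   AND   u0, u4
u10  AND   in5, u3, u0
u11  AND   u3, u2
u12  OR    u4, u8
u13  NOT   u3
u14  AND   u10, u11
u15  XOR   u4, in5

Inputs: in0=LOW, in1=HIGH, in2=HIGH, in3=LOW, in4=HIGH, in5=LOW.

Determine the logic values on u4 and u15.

u4 = LOW  u15 = LOW

u0 = in0 AND in3 = LOW AND LOW = LOW
u3 = in1 NAND u0 = HIGH NAND LOW = HIGH
u4 = u0 NOR u3 = LOW NOR HIGH = LOW
u15 = u4 XOR in5 = LOW XOR LOW = LOW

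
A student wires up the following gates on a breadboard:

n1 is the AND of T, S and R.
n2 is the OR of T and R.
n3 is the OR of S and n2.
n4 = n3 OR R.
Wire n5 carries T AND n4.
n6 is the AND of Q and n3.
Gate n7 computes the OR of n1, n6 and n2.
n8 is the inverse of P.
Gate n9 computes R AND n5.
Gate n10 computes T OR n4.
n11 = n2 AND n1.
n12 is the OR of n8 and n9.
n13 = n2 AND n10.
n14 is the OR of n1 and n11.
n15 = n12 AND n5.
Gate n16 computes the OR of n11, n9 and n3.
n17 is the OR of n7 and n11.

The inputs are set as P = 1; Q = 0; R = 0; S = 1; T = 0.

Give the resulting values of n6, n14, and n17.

n6 = 0; n14 = 0; n17 = 0

n1 = T AND S AND R = 0 AND 1 AND 0 = 0
n2 = T OR R = 0 OR 0 = 0
n3 = S OR n2 = 1 OR 0 = 1
n6 = Q AND n3 = 0 AND 1 = 0
n7 = n1 OR n6 OR n2 = 0 OR 0 OR 0 = 0
n11 = n2 AND n1 = 0 AND 0 = 0
n14 = n1 OR n11 = 0 OR 0 = 0
n17 = n7 OR n11 = 0 OR 0 = 0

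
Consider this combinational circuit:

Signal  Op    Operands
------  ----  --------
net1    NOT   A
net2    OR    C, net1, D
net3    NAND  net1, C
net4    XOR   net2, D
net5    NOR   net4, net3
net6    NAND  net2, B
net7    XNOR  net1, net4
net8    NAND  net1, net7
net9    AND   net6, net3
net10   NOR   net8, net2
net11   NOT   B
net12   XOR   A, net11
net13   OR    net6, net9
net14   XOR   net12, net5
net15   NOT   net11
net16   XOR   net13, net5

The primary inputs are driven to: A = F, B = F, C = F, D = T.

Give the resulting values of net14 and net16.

net14 = T  net16 = T

net1 = NOT A = NOT F = T
net2 = C OR net1 OR D = F OR T OR T = T
net3 = net1 NAND C = T NAND F = T
net4 = net2 XOR D = T XOR T = F
net5 = net4 NOR net3 = F NOR T = F
net6 = net2 NAND B = T NAND F = T
net9 = net6 AND net3 = T AND T = T
net11 = NOT B = NOT F = T
net12 = A XOR net11 = F XOR T = T
net13 = net6 OR net9 = T OR T = T
net14 = net12 XOR net5 = T XOR F = T
net16 = net13 XOR net5 = T XOR F = T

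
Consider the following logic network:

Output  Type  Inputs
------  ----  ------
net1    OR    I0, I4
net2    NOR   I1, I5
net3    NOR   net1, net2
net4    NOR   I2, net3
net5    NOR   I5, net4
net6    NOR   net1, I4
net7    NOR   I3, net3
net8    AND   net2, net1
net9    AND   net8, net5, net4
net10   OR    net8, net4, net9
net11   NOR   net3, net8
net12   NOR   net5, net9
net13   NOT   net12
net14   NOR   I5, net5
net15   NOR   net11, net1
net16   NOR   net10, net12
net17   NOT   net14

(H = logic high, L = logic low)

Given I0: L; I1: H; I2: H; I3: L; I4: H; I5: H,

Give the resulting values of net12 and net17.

net1 = I0 OR I4 = L OR H = H
net2 = I1 NOR I5 = H NOR H = L
net3 = net1 NOR net2 = H NOR L = L
net4 = I2 NOR net3 = H NOR L = L
net5 = I5 NOR net4 = H NOR L = L
net8 = net2 AND net1 = L AND H = L
net9 = net8 AND net5 AND net4 = L AND L AND L = L
net12 = net5 NOR net9 = L NOR L = H
net14 = I5 NOR net5 = H NOR L = L
net17 = NOT net14 = NOT L = H

net12 = H  net17 = H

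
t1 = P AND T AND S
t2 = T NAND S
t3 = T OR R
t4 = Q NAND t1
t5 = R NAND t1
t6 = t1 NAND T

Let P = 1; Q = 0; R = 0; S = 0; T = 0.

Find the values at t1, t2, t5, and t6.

t1 = P AND T AND S = 1 AND 0 AND 0 = 0
t2 = T NAND S = 0 NAND 0 = 1
t5 = R NAND t1 = 0 NAND 0 = 1
t6 = t1 NAND T = 0 NAND 0 = 1

t1 = 0  t2 = 1  t5 = 1  t6 = 1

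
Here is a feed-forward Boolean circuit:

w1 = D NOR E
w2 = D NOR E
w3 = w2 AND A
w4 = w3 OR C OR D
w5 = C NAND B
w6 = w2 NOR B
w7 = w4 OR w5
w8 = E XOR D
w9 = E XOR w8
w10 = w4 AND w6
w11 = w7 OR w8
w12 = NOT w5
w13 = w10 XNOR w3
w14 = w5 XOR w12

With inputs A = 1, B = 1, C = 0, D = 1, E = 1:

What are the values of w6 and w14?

w2 = D NOR E = 1 NOR 1 = 0
w5 = C NAND B = 0 NAND 1 = 1
w6 = w2 NOR B = 0 NOR 1 = 0
w12 = NOT w5 = NOT 1 = 0
w14 = w5 XOR w12 = 1 XOR 0 = 1

w6 = 0, w14 = 1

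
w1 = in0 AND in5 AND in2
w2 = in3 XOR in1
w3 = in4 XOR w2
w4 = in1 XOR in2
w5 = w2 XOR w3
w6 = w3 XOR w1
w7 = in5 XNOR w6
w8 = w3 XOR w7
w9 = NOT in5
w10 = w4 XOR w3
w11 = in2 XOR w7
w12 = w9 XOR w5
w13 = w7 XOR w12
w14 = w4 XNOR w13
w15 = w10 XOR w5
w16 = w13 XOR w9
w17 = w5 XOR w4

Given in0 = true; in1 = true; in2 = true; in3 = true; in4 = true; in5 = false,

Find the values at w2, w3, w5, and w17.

w2 = in3 XOR in1 = true XOR true = false
w3 = in4 XOR w2 = true XOR false = true
w4 = in1 XOR in2 = true XOR true = false
w5 = w2 XOR w3 = false XOR true = true
w17 = w5 XOR w4 = true XOR false = true

w2 = false, w3 = true, w5 = true, w17 = true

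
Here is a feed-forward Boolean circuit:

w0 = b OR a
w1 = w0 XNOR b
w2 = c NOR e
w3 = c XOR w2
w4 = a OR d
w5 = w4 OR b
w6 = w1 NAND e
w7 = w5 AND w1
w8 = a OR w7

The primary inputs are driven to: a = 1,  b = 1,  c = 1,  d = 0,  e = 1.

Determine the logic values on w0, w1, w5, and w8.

w0 = b OR a = 1 OR 1 = 1
w1 = w0 XNOR b = 1 XNOR 1 = 1
w4 = a OR d = 1 OR 0 = 1
w5 = w4 OR b = 1 OR 1 = 1
w7 = w5 AND w1 = 1 AND 1 = 1
w8 = a OR w7 = 1 OR 1 = 1

w0 = 1, w1 = 1, w5 = 1, w8 = 1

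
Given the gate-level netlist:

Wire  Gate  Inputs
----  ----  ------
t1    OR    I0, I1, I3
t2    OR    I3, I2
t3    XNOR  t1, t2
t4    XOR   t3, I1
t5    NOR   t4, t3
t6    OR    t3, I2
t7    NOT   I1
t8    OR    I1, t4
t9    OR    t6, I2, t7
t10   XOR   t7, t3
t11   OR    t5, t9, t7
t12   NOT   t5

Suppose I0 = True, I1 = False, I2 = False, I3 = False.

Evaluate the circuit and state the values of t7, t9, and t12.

t7 = True  t9 = True  t12 = False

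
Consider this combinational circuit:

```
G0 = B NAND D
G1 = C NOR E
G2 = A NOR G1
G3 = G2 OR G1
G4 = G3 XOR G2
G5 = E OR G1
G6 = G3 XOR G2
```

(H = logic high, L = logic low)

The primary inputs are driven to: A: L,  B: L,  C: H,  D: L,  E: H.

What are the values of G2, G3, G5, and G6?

G2 = H; G3 = H; G5 = H; G6 = L

G1 = C NOR E = H NOR H = L
G2 = A NOR G1 = L NOR L = H
G3 = G2 OR G1 = H OR L = H
G5 = E OR G1 = H OR L = H
G6 = G3 XOR G2 = H XOR H = L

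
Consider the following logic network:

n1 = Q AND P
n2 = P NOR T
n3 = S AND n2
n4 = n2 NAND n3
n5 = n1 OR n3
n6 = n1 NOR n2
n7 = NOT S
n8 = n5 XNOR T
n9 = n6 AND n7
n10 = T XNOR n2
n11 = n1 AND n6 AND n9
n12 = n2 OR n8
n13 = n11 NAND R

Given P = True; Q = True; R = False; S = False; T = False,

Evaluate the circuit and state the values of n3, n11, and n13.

n1 = Q AND P = True AND True = True
n2 = P NOR T = True NOR False = False
n3 = S AND n2 = False AND False = False
n6 = n1 NOR n2 = True NOR False = False
n7 = NOT S = NOT False = True
n9 = n6 AND n7 = False AND True = False
n11 = n1 AND n6 AND n9 = True AND False AND False = False
n13 = n11 NAND R = False NAND False = True

n3 = False  n11 = False  n13 = True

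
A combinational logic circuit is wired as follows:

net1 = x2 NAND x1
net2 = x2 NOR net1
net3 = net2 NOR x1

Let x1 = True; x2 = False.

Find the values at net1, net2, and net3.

net1 = x2 NAND x1 = False NAND True = True
net2 = x2 NOR net1 = False NOR True = False
net3 = net2 NOR x1 = False NOR True = False

net1 = True; net2 = False; net3 = False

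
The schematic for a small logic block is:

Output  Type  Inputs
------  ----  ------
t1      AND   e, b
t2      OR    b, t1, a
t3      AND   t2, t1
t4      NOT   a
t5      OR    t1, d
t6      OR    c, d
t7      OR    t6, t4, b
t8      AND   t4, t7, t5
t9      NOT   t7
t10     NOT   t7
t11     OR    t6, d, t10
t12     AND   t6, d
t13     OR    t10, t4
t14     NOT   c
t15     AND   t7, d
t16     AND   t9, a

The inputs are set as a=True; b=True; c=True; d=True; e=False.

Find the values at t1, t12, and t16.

t1 = False; t12 = True; t16 = False

t1 = e AND b = False AND True = False
t4 = NOT a = NOT True = False
t6 = c OR d = True OR True = True
t7 = t6 OR t4 OR b = True OR False OR True = True
t9 = NOT t7 = NOT True = False
t12 = t6 AND d = True AND True = True
t16 = t9 AND a = False AND True = False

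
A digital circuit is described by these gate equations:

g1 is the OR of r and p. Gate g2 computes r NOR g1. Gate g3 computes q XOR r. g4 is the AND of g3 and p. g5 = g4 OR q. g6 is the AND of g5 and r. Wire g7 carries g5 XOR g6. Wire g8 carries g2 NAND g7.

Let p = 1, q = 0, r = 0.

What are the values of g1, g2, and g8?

g1 = r OR p = 0 OR 1 = 1
g2 = r NOR g1 = 0 NOR 1 = 0
g3 = q XOR r = 0 XOR 0 = 0
g4 = g3 AND p = 0 AND 1 = 0
g5 = g4 OR q = 0 OR 0 = 0
g6 = g5 AND r = 0 AND 0 = 0
g7 = g5 XOR g6 = 0 XOR 0 = 0
g8 = g2 NAND g7 = 0 NAND 0 = 1

g1 = 1, g2 = 0, g8 = 1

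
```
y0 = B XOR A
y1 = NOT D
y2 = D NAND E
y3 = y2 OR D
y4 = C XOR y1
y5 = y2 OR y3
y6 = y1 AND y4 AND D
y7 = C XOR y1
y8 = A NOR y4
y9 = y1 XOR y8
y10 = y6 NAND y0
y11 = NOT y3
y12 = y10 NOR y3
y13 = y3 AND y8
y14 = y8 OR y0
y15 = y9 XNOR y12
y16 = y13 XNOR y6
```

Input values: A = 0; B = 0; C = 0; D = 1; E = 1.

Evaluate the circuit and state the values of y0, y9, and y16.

y0 = 0; y9 = 1; y16 = 0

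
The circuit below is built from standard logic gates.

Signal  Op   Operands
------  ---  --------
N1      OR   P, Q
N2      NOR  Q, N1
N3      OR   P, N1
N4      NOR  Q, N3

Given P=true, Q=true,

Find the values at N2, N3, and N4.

N2 = false, N3 = true, N4 = false

N1 = P OR Q = true OR true = true
N2 = Q NOR N1 = true NOR true = false
N3 = P OR N1 = true OR true = true
N4 = Q NOR N3 = true NOR true = false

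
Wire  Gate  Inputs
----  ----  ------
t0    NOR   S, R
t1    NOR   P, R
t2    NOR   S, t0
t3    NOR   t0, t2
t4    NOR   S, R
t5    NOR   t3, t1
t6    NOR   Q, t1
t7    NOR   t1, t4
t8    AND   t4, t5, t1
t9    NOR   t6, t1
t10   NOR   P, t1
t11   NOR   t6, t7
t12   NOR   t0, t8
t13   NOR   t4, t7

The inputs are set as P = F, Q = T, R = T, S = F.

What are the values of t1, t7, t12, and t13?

t0 = S NOR R = F NOR T = F
t1 = P NOR R = F NOR T = F
t2 = S NOR t0 = F NOR F = T
t3 = t0 NOR t2 = F NOR T = F
t4 = S NOR R = F NOR T = F
t5 = t3 NOR t1 = F NOR F = T
t7 = t1 NOR t4 = F NOR F = T
t8 = t4 AND t5 AND t1 = F AND T AND F = F
t12 = t0 NOR t8 = F NOR F = T
t13 = t4 NOR t7 = F NOR T = F

t1 = F  t7 = T  t12 = T  t13 = F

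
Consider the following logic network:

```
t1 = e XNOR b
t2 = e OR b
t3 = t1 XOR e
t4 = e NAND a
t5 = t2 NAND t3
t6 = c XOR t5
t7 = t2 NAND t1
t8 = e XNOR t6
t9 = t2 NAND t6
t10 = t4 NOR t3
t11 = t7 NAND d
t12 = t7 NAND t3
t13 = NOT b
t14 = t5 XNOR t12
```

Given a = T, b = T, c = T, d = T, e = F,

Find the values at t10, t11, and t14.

t10 = F; t11 = F; t14 = T

t1 = e XNOR b = F XNOR T = F
t2 = e OR b = F OR T = T
t3 = t1 XOR e = F XOR F = F
t4 = e NAND a = F NAND T = T
t5 = t2 NAND t3 = T NAND F = T
t7 = t2 NAND t1 = T NAND F = T
t10 = t4 NOR t3 = T NOR F = F
t11 = t7 NAND d = T NAND T = F
t12 = t7 NAND t3 = T NAND F = T
t14 = t5 XNOR t12 = T XNOR T = T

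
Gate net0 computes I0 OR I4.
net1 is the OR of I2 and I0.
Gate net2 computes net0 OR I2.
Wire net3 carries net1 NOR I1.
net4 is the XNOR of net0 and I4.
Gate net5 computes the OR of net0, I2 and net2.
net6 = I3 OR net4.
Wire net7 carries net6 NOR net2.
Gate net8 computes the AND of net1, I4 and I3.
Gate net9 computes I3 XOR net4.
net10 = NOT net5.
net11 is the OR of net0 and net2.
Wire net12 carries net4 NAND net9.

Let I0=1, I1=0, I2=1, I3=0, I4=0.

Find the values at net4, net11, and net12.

net0 = I0 OR I4 = 1 OR 0 = 1
net2 = net0 OR I2 = 1 OR 1 = 1
net4 = net0 XNOR I4 = 1 XNOR 0 = 0
net9 = I3 XOR net4 = 0 XOR 0 = 0
net11 = net0 OR net2 = 1 OR 1 = 1
net12 = net4 NAND net9 = 0 NAND 0 = 1

net4 = 0  net11 = 1  net12 = 1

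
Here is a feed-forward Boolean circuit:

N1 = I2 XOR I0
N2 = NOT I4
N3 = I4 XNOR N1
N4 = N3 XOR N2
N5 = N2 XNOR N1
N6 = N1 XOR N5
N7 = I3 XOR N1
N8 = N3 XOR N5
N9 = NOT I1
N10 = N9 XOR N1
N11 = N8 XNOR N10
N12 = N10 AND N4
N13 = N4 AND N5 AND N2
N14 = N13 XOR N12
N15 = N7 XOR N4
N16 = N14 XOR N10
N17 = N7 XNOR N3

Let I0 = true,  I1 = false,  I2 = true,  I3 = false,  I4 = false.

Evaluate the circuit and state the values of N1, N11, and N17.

N1 = false, N11 = true, N17 = false

N1 = I2 XOR I0 = true XOR true = false
N2 = NOT I4 = NOT false = true
N3 = I4 XNOR N1 = false XNOR false = true
N5 = N2 XNOR N1 = true XNOR false = false
N7 = I3 XOR N1 = false XOR false = false
N8 = N3 XOR N5 = true XOR false = true
N9 = NOT I1 = NOT false = true
N10 = N9 XOR N1 = true XOR false = true
N11 = N8 XNOR N10 = true XNOR true = true
N17 = N7 XNOR N3 = false XNOR true = false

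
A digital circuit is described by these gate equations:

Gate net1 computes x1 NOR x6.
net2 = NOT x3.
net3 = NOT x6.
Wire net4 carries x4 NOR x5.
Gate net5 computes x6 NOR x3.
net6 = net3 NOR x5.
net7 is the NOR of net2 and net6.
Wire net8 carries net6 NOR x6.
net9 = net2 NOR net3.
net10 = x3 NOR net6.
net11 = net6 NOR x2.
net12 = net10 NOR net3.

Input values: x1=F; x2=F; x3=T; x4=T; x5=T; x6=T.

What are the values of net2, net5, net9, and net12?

net2 = F, net5 = F, net9 = T, net12 = T

net2 = NOT x3 = NOT T = F
net3 = NOT x6 = NOT T = F
net5 = x6 NOR x3 = T NOR T = F
net6 = net3 NOR x5 = F NOR T = F
net9 = net2 NOR net3 = F NOR F = T
net10 = x3 NOR net6 = T NOR F = F
net12 = net10 NOR net3 = F NOR F = T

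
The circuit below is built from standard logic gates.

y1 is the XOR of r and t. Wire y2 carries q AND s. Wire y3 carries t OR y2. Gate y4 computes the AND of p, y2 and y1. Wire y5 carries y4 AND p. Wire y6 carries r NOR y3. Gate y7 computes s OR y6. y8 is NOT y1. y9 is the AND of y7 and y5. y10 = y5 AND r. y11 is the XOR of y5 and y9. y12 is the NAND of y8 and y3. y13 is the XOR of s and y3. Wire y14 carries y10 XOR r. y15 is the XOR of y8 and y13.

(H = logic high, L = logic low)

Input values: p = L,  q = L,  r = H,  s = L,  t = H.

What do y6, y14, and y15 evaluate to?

y6 = L  y14 = H  y15 = L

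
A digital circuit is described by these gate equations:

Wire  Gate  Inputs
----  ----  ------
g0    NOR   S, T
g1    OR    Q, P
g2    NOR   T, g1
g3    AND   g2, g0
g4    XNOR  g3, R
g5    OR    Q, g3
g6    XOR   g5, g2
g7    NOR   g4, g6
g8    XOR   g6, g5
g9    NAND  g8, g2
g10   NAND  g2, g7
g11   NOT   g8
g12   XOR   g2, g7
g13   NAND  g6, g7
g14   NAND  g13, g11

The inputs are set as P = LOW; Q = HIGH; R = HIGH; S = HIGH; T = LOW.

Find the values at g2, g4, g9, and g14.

g0 = S NOR T = HIGH NOR LOW = LOW
g1 = Q OR P = HIGH OR LOW = HIGH
g2 = T NOR g1 = LOW NOR HIGH = LOW
g3 = g2 AND g0 = LOW AND LOW = LOW
g4 = g3 XNOR R = LOW XNOR HIGH = LOW
g5 = Q OR g3 = HIGH OR LOW = HIGH
g6 = g5 XOR g2 = HIGH XOR LOW = HIGH
g7 = g4 NOR g6 = LOW NOR HIGH = LOW
g8 = g6 XOR g5 = HIGH XOR HIGH = LOW
g9 = g8 NAND g2 = LOW NAND LOW = HIGH
g11 = NOT g8 = NOT LOW = HIGH
g13 = g6 NAND g7 = HIGH NAND LOW = HIGH
g14 = g13 NAND g11 = HIGH NAND HIGH = LOW

g2 = LOW; g4 = LOW; g9 = HIGH; g14 = LOW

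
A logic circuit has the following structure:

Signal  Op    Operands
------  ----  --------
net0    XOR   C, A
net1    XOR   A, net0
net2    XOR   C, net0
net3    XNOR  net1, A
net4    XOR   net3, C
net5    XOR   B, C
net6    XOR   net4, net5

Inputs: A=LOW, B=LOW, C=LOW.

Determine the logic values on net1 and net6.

net1 = LOW, net6 = HIGH

net0 = C XOR A = LOW XOR LOW = LOW
net1 = A XOR net0 = LOW XOR LOW = LOW
net3 = net1 XNOR A = LOW XNOR LOW = HIGH
net4 = net3 XOR C = HIGH XOR LOW = HIGH
net5 = B XOR C = LOW XOR LOW = LOW
net6 = net4 XOR net5 = HIGH XOR LOW = HIGH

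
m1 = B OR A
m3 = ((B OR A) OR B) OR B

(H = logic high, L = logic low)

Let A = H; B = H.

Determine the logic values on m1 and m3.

m1 = H OR H = H
m3 = ((H OR H) OR H) OR H = H

m1 = H, m3 = H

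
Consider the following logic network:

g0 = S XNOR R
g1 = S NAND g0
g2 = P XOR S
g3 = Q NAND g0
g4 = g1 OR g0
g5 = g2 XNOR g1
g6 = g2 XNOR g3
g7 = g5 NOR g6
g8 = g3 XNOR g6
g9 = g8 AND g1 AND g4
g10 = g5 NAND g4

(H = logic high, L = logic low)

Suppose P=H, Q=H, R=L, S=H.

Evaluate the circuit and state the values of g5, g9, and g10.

g5 = L; g9 = L; g10 = H

g0 = S XNOR R = H XNOR L = L
g1 = S NAND g0 = H NAND L = H
g2 = P XOR S = H XOR H = L
g3 = Q NAND g0 = H NAND L = H
g4 = g1 OR g0 = H OR L = H
g5 = g2 XNOR g1 = L XNOR H = L
g6 = g2 XNOR g3 = L XNOR H = L
g8 = g3 XNOR g6 = H XNOR L = L
g9 = g8 AND g1 AND g4 = L AND H AND H = L
g10 = g5 NAND g4 = L NAND H = H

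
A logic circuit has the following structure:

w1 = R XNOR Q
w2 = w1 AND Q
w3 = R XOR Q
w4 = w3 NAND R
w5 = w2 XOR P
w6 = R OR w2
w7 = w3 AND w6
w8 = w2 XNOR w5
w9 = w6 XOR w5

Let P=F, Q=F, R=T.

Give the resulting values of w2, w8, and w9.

w1 = R XNOR Q = T XNOR F = F
w2 = w1 AND Q = F AND F = F
w5 = w2 XOR P = F XOR F = F
w6 = R OR w2 = T OR F = T
w8 = w2 XNOR w5 = F XNOR F = T
w9 = w6 XOR w5 = T XOR F = T

w2 = F, w8 = T, w9 = T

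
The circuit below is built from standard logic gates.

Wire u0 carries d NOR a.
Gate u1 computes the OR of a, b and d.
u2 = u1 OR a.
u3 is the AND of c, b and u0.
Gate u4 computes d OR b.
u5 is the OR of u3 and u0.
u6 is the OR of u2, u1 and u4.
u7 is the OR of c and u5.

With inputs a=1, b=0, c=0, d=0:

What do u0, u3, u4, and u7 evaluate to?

u0 = d NOR a = 0 NOR 1 = 0
u3 = c AND b AND u0 = 0 AND 0 AND 0 = 0
u4 = d OR b = 0 OR 0 = 0
u5 = u3 OR u0 = 0 OR 0 = 0
u7 = c OR u5 = 0 OR 0 = 0

u0 = 0, u3 = 0, u4 = 0, u7 = 0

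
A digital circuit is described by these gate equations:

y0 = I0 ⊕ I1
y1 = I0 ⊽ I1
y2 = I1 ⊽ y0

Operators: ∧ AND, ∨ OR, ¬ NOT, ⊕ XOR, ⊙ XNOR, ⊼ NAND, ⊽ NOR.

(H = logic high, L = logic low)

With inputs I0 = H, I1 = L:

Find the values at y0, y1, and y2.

y0 = H, y1 = L, y2 = L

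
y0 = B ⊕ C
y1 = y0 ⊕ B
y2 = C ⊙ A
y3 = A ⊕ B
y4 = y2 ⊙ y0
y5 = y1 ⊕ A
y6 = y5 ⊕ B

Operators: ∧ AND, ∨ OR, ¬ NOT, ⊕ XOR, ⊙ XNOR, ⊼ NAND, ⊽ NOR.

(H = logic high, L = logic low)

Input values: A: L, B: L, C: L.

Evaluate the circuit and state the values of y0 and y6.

y0 = L; y6 = L

y0 = B XOR C = L XOR L = L
y1 = y0 XOR B = L XOR L = L
y5 = y1 XOR A = L XOR L = L
y6 = y5 XOR B = L XOR L = L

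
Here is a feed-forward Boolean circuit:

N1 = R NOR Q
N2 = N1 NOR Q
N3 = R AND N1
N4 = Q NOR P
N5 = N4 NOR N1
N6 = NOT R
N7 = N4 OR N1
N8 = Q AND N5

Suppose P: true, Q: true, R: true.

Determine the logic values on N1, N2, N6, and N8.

N1 = false, N2 = false, N6 = false, N8 = true

N1 = R NOR Q = true NOR true = false
N2 = N1 NOR Q = false NOR true = false
N4 = Q NOR P = true NOR true = false
N5 = N4 NOR N1 = false NOR false = true
N6 = NOT R = NOT true = false
N8 = Q AND N5 = true AND true = true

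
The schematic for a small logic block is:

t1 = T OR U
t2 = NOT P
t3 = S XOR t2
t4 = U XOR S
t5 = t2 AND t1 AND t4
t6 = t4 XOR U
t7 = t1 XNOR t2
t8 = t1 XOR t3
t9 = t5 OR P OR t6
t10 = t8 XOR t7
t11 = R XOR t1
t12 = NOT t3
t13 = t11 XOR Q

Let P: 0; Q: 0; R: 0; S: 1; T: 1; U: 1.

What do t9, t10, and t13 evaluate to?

t9 = 1, t10 = 0, t13 = 1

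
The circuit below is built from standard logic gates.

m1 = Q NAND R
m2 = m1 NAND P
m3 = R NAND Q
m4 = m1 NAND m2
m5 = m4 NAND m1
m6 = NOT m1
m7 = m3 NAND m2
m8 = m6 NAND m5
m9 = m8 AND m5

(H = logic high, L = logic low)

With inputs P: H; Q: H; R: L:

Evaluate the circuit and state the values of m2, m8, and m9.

m1 = Q NAND R = H NAND L = H
m2 = m1 NAND P = H NAND H = L
m4 = m1 NAND m2 = H NAND L = H
m5 = m4 NAND m1 = H NAND H = L
m6 = NOT m1 = NOT H = L
m8 = m6 NAND m5 = L NAND L = H
m9 = m8 AND m5 = H AND L = L

m2 = L; m8 = H; m9 = L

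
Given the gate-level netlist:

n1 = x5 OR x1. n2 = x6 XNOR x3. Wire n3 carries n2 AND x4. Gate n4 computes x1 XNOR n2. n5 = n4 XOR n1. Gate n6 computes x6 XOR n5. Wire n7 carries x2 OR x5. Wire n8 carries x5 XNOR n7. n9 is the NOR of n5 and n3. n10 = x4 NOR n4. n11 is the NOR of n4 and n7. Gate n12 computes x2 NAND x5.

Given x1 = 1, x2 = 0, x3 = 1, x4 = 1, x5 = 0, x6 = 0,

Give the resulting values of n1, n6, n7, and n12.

n1 = x5 OR x1 = 0 OR 1 = 1
n2 = x6 XNOR x3 = 0 XNOR 1 = 0
n4 = x1 XNOR n2 = 1 XNOR 0 = 0
n5 = n4 XOR n1 = 0 XOR 1 = 1
n6 = x6 XOR n5 = 0 XOR 1 = 1
n7 = x2 OR x5 = 0 OR 0 = 0
n12 = x2 NAND x5 = 0 NAND 0 = 1

n1 = 1, n6 = 1, n7 = 0, n12 = 1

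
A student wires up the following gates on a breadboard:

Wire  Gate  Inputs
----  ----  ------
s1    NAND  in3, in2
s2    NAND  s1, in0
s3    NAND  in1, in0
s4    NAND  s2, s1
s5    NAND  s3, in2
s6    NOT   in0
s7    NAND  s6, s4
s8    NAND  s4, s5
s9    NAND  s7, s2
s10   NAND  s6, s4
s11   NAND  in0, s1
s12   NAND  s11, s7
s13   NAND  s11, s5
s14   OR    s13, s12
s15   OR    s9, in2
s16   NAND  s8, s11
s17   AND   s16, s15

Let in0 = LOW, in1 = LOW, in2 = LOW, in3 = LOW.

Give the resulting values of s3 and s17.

s3 = HIGH, s17 = LOW

s1 = in3 NAND in2 = LOW NAND LOW = HIGH
s2 = s1 NAND in0 = HIGH NAND LOW = HIGH
s3 = in1 NAND in0 = LOW NAND LOW = HIGH
s4 = s2 NAND s1 = HIGH NAND HIGH = LOW
s5 = s3 NAND in2 = HIGH NAND LOW = HIGH
s6 = NOT in0 = NOT LOW = HIGH
s7 = s6 NAND s4 = HIGH NAND LOW = HIGH
s8 = s4 NAND s5 = LOW NAND HIGH = HIGH
s9 = s7 NAND s2 = HIGH NAND HIGH = LOW
s11 = in0 NAND s1 = LOW NAND HIGH = HIGH
s15 = s9 OR in2 = LOW OR LOW = LOW
s16 = s8 NAND s11 = HIGH NAND HIGH = LOW
s17 = s16 AND s15 = LOW AND LOW = LOW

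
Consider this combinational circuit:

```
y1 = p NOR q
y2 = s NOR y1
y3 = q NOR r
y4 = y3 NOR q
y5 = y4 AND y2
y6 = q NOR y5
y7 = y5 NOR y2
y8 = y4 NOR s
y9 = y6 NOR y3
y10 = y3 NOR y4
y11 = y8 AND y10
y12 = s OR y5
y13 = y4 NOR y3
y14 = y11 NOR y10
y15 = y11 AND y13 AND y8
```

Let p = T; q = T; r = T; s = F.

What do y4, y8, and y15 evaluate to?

y3 = q NOR r = T NOR T = F
y4 = y3 NOR q = F NOR T = F
y8 = y4 NOR s = F NOR F = T
y10 = y3 NOR y4 = F NOR F = T
y11 = y8 AND y10 = T AND T = T
y13 = y4 NOR y3 = F NOR F = T
y15 = y11 AND y13 AND y8 = T AND T AND T = T

y4 = F, y8 = T, y15 = T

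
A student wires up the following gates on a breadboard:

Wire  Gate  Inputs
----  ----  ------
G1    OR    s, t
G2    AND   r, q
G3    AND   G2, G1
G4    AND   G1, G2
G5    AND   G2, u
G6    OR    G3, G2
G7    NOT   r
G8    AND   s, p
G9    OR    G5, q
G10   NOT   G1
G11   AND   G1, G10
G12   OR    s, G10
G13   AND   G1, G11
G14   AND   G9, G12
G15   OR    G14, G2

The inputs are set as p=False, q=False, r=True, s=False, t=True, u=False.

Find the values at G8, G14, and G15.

G1 = s OR t = False OR True = True
G2 = r AND q = True AND False = False
G5 = G2 AND u = False AND False = False
G8 = s AND p = False AND False = False
G9 = G5 OR q = False OR False = False
G10 = NOT G1 = NOT True = False
G12 = s OR G10 = False OR False = False
G14 = G9 AND G12 = False AND False = False
G15 = G14 OR G2 = False OR False = False

G8 = False, G14 = False, G15 = False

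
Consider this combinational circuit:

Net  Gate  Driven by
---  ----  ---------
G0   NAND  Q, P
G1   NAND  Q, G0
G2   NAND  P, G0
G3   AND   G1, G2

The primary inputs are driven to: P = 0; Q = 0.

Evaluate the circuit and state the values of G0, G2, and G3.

G0 = Q NAND P = 0 NAND 0 = 1
G1 = Q NAND G0 = 0 NAND 1 = 1
G2 = P NAND G0 = 0 NAND 1 = 1
G3 = G1 AND G2 = 1 AND 1 = 1

G0 = 1, G2 = 1, G3 = 1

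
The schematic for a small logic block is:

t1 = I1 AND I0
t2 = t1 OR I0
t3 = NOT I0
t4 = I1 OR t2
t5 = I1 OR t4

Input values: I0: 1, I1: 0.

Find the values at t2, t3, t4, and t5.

t1 = I1 AND I0 = 0 AND 1 = 0
t2 = t1 OR I0 = 0 OR 1 = 1
t3 = NOT I0 = NOT 1 = 0
t4 = I1 OR t2 = 0 OR 1 = 1
t5 = I1 OR t4 = 0 OR 1 = 1

t2 = 1, t3 = 0, t4 = 1, t5 = 1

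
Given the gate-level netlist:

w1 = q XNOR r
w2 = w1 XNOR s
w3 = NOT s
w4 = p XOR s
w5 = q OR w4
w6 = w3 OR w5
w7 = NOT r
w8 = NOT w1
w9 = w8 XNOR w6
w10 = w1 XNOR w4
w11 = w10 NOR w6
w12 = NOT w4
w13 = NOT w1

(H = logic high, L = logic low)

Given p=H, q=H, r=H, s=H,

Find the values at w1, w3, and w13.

w1 = H; w3 = L; w13 = L

w1 = q XNOR r = H XNOR H = H
w3 = NOT s = NOT H = L
w13 = NOT w1 = NOT H = L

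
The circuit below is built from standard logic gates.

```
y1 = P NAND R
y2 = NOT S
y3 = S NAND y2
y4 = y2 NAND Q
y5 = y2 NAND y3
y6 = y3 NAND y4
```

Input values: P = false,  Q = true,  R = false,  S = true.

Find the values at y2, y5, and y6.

y2 = false, y5 = true, y6 = false

y2 = NOT S = NOT true = false
y3 = S NAND y2 = true NAND false = true
y4 = y2 NAND Q = false NAND true = true
y5 = y2 NAND y3 = false NAND true = true
y6 = y3 NAND y4 = true NAND true = false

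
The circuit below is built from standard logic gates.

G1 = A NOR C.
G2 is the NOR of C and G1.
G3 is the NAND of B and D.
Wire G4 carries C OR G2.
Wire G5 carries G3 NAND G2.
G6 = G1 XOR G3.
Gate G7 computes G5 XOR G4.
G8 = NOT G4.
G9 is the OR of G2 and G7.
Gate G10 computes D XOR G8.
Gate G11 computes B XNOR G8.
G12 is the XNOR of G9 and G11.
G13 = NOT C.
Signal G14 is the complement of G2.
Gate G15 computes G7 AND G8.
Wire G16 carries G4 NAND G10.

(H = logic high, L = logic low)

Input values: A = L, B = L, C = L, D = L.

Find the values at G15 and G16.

G1 = A NOR C = L NOR L = H
G2 = C NOR G1 = L NOR H = L
G3 = B NAND D = L NAND L = H
G4 = C OR G2 = L OR L = L
G5 = G3 NAND G2 = H NAND L = H
G7 = G5 XOR G4 = H XOR L = H
G8 = NOT G4 = NOT L = H
G10 = D XOR G8 = L XOR H = H
G15 = G7 AND G8 = H AND H = H
G16 = G4 NAND G10 = L NAND H = H

G15 = H  G16 = H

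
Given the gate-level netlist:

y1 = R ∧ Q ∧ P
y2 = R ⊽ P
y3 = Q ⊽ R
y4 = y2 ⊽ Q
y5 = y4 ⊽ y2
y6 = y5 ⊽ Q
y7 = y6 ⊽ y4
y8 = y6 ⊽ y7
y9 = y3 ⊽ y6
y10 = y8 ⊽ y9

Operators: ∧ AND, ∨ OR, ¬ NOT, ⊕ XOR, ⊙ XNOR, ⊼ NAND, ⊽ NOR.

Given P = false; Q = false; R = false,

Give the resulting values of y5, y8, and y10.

y2 = R NOR P = false NOR false = true
y3 = Q NOR R = false NOR false = true
y4 = y2 NOR Q = true NOR false = false
y5 = y4 NOR y2 = false NOR true = false
y6 = y5 NOR Q = false NOR false = true
y7 = y6 NOR y4 = true NOR false = false
y8 = y6 NOR y7 = true NOR false = false
y9 = y3 NOR y6 = true NOR true = false
y10 = y8 NOR y9 = false NOR false = true

y5 = false; y8 = false; y10 = true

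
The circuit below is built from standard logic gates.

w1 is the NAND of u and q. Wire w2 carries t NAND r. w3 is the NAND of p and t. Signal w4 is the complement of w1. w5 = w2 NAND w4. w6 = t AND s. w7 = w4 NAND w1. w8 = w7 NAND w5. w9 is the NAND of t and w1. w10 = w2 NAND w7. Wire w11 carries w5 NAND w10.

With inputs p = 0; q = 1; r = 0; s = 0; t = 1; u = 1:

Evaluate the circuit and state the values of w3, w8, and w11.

w3 = 1, w8 = 1, w11 = 1

w1 = u NAND q = 1 NAND 1 = 0
w2 = t NAND r = 1 NAND 0 = 1
w3 = p NAND t = 0 NAND 1 = 1
w4 = NOT w1 = NOT 0 = 1
w5 = w2 NAND w4 = 1 NAND 1 = 0
w7 = w4 NAND w1 = 1 NAND 0 = 1
w8 = w7 NAND w5 = 1 NAND 0 = 1
w10 = w2 NAND w7 = 1 NAND 1 = 0
w11 = w5 NAND w10 = 0 NAND 0 = 1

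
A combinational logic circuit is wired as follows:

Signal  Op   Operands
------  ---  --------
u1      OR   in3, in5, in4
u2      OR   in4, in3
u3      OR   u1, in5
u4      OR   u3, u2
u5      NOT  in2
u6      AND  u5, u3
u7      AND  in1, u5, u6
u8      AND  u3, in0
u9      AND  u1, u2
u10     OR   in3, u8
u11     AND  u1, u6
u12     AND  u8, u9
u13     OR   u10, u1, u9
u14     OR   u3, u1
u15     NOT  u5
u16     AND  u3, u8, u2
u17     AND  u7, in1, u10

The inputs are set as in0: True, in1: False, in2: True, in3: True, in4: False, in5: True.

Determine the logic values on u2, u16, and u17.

u1 = in3 OR in5 OR in4 = True OR True OR False = True
u2 = in4 OR in3 = False OR True = True
u3 = u1 OR in5 = True OR True = True
u5 = NOT in2 = NOT True = False
u6 = u5 AND u3 = False AND True = False
u7 = in1 AND u5 AND u6 = False AND False AND False = False
u8 = u3 AND in0 = True AND True = True
u10 = in3 OR u8 = True OR True = True
u16 = u3 AND u8 AND u2 = True AND True AND True = True
u17 = u7 AND in1 AND u10 = False AND False AND True = False

u2 = True, u16 = True, u17 = False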